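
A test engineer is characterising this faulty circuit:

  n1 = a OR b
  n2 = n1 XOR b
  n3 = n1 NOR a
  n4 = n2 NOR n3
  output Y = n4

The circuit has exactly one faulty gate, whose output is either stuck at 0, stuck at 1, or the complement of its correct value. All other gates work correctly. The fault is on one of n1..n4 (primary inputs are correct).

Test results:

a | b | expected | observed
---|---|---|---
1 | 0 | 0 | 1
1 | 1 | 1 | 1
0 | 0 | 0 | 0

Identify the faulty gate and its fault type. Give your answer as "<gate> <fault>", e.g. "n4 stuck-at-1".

Fault-free values for test 1 (a=1, b=0): n1=1, n2=1, n3=0, n4=0, giving Y=0. Observed 1.
Test 1: faults giving observed 1 are {n1 stuck-at-0, n1 inverted output, n2 stuck-at-0, n2 inverted output, n4 stuck-at-1, n4 inverted output}.
Test 2 (a=1, b=1): fault-free n1=1, n2=0, n3=0, n4=1 → 1; observed 1. Eliminates n1 stuck-at-0, n1 inverted output, n2 inverted output, n4 inverted output.
Test 3 (a=0, b=0): fault-free n1=0, n2=0, n3=1, n4=0 → 0; observed 0. Eliminates n4 stuck-at-1.
Only n2 stuck-at-0 is consistent with every test.

n2 stuck-at-0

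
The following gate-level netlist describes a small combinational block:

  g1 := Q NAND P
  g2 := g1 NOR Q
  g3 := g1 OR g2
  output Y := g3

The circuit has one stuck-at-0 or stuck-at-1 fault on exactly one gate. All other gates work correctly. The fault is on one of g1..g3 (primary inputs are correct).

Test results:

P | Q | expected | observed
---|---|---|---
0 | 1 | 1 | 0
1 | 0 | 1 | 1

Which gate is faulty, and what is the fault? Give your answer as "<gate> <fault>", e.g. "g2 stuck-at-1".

Fault-free values for test 1 (P=0, Q=1): g1=1, g2=0, g3=1, giving Y=1. Observed 0.
Test 1: faults giving observed 0 are {g1 stuck-at-0, g3 stuck-at-0}.
Test 2 (P=1, Q=0): fault-free g1=1, g2=0, g3=1 → 1; observed 1. Eliminates g3 stuck-at-0.
Only g1 stuck-at-0 is consistent with every test.

g1 stuck-at-0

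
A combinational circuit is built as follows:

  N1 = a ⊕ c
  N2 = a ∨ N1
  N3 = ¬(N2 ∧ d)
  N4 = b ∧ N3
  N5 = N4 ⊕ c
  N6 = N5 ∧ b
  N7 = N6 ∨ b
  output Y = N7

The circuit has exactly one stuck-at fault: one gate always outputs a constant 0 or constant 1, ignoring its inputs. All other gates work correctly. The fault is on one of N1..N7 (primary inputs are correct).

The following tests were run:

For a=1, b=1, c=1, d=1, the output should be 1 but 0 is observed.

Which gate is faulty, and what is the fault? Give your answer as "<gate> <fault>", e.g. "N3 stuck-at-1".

N7 stuck-at-0

Fault-free values for test 1 (a=1, b=1, c=1, d=1): N1=0, N2=1, N3=0, N4=0, N5=1, N6=1, N7=1, giving Y=1. Observed 0.
Test 1: faults giving observed 0 are {N7 stuck-at-0}.
Only N7 stuck-at-0 is consistent with every test.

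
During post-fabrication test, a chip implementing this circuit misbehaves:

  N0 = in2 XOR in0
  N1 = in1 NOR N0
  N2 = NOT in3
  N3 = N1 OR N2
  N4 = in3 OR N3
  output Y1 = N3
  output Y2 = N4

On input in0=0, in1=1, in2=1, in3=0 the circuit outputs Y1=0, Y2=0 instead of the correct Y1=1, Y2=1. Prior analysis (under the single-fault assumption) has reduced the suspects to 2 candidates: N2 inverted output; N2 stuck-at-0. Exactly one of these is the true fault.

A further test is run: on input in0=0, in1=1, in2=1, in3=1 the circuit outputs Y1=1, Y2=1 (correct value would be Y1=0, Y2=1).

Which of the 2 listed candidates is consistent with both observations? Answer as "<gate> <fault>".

N2 inverted output

Evaluate each candidate on input in0=0, in1=1, in2=1, in3=1:
  N2 inverted output: N0=1, N1=0, N2=1 [inverted output], N3=1, N4=1 → Y1=1, Y2=1 — matches
  N2 stuck-at-0: N0=1, N1=0, N2=0 [stuck-at-0], N3=0, N4=1 → Y1=0, Y2=1 — eliminated
Only N2 inverted output reproduces the observed Y1=1, Y2=1.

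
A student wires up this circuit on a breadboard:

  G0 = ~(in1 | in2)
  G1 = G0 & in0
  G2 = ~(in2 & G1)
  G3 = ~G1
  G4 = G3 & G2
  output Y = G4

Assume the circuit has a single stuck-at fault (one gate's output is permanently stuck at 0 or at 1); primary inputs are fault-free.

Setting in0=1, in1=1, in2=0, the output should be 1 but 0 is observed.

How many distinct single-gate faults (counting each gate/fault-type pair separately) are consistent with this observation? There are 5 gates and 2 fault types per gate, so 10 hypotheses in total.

5

Fault-free: G0=0, G1=0, G2=1, G3=1, G4=1 → 1. Observed 0.
  G0 stuck-at-0: output 1 ✗
  G0 stuck-at-1: output 0 ✓
  G1 stuck-at-0: output 1 ✗
  G1 stuck-at-1: output 0 ✓
  G2 stuck-at-0: output 0 ✓
  G2 stuck-at-1: output 1 ✗
  G3 stuck-at-0: output 0 ✓
  G3 stuck-at-1: output 1 ✗
  G4 stuck-at-0: output 0 ✓
  G4 stuck-at-1: output 1 ✗
Consistent faults: {G0 stuck-at-1, G1 stuck-at-1, G2 stuck-at-0, G3 stuck-at-0, G4 stuck-at-0} — 5 in all.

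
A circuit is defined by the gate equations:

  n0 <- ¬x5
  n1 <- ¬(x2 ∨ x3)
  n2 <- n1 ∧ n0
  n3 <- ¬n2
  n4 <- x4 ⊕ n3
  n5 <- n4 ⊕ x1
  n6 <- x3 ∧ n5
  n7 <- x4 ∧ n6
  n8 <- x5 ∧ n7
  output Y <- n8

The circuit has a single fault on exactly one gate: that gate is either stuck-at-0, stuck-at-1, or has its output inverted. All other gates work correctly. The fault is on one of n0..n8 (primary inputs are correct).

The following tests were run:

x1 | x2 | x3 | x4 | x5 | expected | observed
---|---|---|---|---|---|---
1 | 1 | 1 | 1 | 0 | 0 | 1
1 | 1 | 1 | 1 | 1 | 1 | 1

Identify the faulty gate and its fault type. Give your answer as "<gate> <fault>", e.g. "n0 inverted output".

n8 stuck-at-1

Fault-free values for test 1 (x1=1, x2=1, x3=1, x4=1, x5=0): n0=1, n1=0, n2=0, n3=1, n4=0, n5=1, n6=1, n7=1, n8=0, giving Y=0. Observed 1.
Test 1: faults giving observed 1 are {n8 stuck-at-1, n8 inverted output}.
Test 2 (x1=1, x2=1, x3=1, x4=1, x5=1): fault-free n0=0, n1=0, n2=0, n3=1, n4=0, n5=1, n6=1, n7=1, n8=1 → 1; observed 1. Eliminates n8 inverted output.
Only n8 stuck-at-1 is consistent with every test.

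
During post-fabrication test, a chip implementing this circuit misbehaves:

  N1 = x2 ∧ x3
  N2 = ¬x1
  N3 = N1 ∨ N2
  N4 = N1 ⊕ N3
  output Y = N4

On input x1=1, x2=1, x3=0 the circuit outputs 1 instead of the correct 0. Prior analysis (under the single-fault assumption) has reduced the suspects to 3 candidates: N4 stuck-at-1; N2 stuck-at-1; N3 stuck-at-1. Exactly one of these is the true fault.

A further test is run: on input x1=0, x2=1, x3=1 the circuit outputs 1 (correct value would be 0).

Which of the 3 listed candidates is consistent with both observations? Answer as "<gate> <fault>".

Evaluate each candidate on input x1=0, x2=1, x3=1:
  N4 stuck-at-1: N1=1, N2=1, N3=1, N4=1 [stuck-at-1] → 1 — matches
  N2 stuck-at-1: N1=1, N2=1 [stuck-at-1], N3=1, N4=0 → 0 — eliminated
  N3 stuck-at-1: N1=1, N2=1, N3=1 [stuck-at-1], N4=0 → 0 — eliminated
Only N4 stuck-at-1 reproduces the observed 1.

N4 stuck-at-1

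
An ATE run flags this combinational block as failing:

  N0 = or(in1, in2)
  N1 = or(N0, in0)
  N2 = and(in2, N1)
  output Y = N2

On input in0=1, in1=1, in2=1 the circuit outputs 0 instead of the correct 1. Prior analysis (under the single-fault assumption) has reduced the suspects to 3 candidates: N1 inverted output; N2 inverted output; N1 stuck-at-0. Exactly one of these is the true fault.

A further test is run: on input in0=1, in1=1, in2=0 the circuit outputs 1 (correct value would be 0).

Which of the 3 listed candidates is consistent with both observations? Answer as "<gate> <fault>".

N2 inverted output

Evaluate each candidate on input in0=1, in1=1, in2=0:
  N1 inverted output: N0=1, N1=0 [inverted output], N2=0 → 0 — eliminated
  N2 inverted output: N0=1, N1=1, N2=1 [inverted output] → 1 — matches
  N1 stuck-at-0: N0=1, N1=0 [stuck-at-0], N2=0 → 0 — eliminated
Only N2 inverted output reproduces the observed 1.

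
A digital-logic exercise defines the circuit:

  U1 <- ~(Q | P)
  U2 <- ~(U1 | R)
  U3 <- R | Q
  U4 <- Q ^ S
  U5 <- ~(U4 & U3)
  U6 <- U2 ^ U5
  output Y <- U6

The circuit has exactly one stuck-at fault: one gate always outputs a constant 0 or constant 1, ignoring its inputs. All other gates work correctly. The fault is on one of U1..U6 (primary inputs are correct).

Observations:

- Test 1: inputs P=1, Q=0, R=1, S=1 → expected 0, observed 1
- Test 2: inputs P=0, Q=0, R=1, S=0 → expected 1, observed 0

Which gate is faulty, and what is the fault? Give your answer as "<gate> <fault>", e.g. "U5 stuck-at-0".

Fault-free values for test 1 (P=1, Q=0, R=1, S=1): U1=0, U2=0, U3=1, U4=1, U5=0, U6=0, giving Y=0. Observed 1.
Test 1: faults giving observed 1 are {U2 stuck-at-1, U3 stuck-at-0, U4 stuck-at-0, U5 stuck-at-1, U6 stuck-at-1}.
Test 2 (P=0, Q=0, R=1, S=0): fault-free U1=1, U2=0, U3=1, U4=0, U5=1, U6=1 → 1; observed 0. Eliminates U3 stuck-at-0, U4 stuck-at-0, U5 stuck-at-1, U6 stuck-at-1.
Only U2 stuck-at-1 is consistent with every test.

U2 stuck-at-1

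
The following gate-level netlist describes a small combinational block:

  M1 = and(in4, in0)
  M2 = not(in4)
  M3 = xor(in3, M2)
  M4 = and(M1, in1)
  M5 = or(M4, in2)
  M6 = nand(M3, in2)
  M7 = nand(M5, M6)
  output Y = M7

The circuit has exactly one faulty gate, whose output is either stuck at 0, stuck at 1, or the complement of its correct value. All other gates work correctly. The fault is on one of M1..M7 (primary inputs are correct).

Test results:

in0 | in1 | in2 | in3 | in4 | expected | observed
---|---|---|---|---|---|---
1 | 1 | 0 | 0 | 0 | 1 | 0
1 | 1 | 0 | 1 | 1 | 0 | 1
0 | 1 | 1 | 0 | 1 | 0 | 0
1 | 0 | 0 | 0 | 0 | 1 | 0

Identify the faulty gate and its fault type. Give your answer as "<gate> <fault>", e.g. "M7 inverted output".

Fault-free values for test 1 (in0=1, in1=1, in2=0, in3=0, in4=0): M1=0, M2=1, M3=1, M4=0, M5=0, M6=1, M7=1, giving Y=1. Observed 0.
Test 1: faults giving observed 0 are {M1 stuck-at-1, M1 inverted output, M4 stuck-at-1, M4 inverted output, M5 stuck-at-1, M5 inverted output, M7 stuck-at-0, M7 inverted output}.
Test 2 (in0=1, in1=1, in2=0, in3=1, in4=1): fault-free M1=1, M2=0, M3=1, M4=1, M5=1, M6=1, M7=0 → 0; observed 1. Eliminates M1 stuck-at-1, M4 stuck-at-1, M5 stuck-at-1, M7 stuck-at-0.
Test 3 (in0=0, in1=1, in2=1, in3=0, in4=1): fault-free M1=0, M2=0, M3=0, M4=0, M5=1, M6=1, M7=0 → 0; observed 0. Eliminates M5 inverted output, M7 inverted output.
Test 4 (in0=1, in1=0, in2=0, in3=0, in4=0): fault-free M1=0, M2=1, M3=1, M4=0, M5=0, M6=1, M7=1 → 1; observed 0. Eliminates M1 inverted output.
Only M4 inverted output is consistent with every test.

M4 inverted output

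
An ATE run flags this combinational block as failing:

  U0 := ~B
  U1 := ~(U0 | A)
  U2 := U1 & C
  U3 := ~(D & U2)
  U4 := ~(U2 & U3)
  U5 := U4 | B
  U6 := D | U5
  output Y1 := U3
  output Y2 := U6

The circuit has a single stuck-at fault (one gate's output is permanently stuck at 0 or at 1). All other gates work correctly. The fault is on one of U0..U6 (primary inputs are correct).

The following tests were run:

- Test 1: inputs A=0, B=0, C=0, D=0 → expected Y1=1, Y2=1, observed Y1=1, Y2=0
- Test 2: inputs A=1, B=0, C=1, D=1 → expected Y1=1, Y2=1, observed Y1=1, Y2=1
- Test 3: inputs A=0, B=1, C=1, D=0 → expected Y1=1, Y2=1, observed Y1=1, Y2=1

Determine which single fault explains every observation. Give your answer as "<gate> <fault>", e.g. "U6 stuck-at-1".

Fault-free values for test 1 (A=0, B=0, C=0, D=0): U0=1, U1=0, U2=0, U3=1, U4=1, U5=1, U6=1, giving Y1=1, Y2=1. Observed Y1=1, Y2=0.
Test 1: faults giving observed Y1=1, Y2=0 are {U2 stuck-at-1, U4 stuck-at-0, U5 stuck-at-0, U6 stuck-at-0}.
Test 2 (A=1, B=0, C=1, D=1): fault-free U0=1, U1=0, U2=0, U3=1, U4=1, U5=1, U6=1 → Y1=1, Y2=1; observed Y1=1, Y2=1. Eliminates U2 stuck-at-1, U6 stuck-at-0.
Test 3 (A=0, B=1, C=1, D=0): fault-free U0=0, U1=1, U2=1, U3=1, U4=0, U5=1, U6=1 → Y1=1, Y2=1; observed Y1=1, Y2=1. Eliminates U5 stuck-at-0.
Only U4 stuck-at-0 is consistent with every test.

U4 stuck-at-0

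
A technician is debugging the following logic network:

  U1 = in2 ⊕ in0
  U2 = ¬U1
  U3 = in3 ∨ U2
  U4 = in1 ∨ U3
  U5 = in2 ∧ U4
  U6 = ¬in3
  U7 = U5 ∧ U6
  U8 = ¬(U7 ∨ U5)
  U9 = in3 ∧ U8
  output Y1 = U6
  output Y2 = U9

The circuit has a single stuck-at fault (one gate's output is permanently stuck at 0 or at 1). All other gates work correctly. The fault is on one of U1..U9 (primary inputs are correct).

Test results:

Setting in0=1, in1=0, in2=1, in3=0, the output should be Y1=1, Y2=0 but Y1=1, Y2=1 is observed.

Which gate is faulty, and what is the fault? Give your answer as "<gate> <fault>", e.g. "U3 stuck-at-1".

Fault-free values for test 1 (in0=1, in1=0, in2=1, in3=0): U1=0, U2=1, U3=1, U4=1, U5=1, U6=1, U7=1, U8=0, U9=0, giving Y1=1, Y2=0. Observed Y1=1, Y2=1.
Test 1: faults giving observed Y1=1, Y2=1 are {U9 stuck-at-1}.
Only U9 stuck-at-1 is consistent with every test.

U9 stuck-at-1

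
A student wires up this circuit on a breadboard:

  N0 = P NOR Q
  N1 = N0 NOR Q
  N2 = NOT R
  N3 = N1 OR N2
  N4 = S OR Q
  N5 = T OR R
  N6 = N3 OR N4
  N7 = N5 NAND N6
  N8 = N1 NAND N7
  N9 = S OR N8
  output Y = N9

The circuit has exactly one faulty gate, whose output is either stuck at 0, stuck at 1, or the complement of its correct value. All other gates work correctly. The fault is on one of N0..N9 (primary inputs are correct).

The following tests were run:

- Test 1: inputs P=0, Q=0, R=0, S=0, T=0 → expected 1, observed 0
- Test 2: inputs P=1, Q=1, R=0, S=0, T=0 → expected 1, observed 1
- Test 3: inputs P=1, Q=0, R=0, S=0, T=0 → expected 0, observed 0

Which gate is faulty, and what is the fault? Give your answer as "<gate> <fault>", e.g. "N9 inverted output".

Fault-free values for test 1 (P=0, Q=0, R=0, S=0, T=0): N0=1, N1=0, N2=1, N3=1, N4=0, N5=0, N6=1, N7=1, N8=1, N9=1, giving Y=1. Observed 0.
Test 1: faults giving observed 0 are {N0 stuck-at-0, N0 inverted output, N1 stuck-at-1, N1 inverted output, N8 stuck-at-0, N8 inverted output, N9 stuck-at-0, N9 inverted output}.
Test 2 (P=1, Q=1, R=0, S=0, T=0): fault-free N0=0, N1=0, N2=1, N3=1, N4=1, N5=0, N6=1, N7=1, N8=1, N9=1 → 1; observed 1. Eliminates N1 stuck-at-1, N1 inverted output, N8 stuck-at-0, N8 inverted output, N9 stuck-at-0, N9 inverted output.
Test 3 (P=1, Q=0, R=0, S=0, T=0): fault-free N0=0, N1=1, N2=1, N3=1, N4=0, N5=0, N6=1, N7=1, N8=0, N9=0 → 0; observed 0. Eliminates N0 inverted output.
Only N0 stuck-at-0 is consistent with every test.

N0 stuck-at-0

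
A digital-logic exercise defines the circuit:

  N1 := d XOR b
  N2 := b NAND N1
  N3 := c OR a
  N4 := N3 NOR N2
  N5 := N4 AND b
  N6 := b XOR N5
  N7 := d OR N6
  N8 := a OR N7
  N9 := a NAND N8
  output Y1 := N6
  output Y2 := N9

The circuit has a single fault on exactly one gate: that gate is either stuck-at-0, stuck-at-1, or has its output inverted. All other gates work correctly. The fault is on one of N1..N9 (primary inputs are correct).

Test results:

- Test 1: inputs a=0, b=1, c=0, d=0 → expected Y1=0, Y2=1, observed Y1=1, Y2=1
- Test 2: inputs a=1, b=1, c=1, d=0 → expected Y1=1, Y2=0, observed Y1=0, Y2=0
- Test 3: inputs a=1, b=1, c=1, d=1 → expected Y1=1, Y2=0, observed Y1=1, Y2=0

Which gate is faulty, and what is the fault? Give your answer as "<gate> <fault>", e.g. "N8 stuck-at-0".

N3 inverted output

Fault-free values for test 1 (a=0, b=1, c=0, d=0): N1=1, N2=0, N3=0, N4=1, N5=1, N6=0, N7=0, N8=0, N9=1, giving Y1=0, Y2=1. Observed Y1=1, Y2=1.
Test 1: faults giving observed Y1=1, Y2=1 are {N1 stuck-at-0, N1 inverted output, N2 stuck-at-1, N2 inverted output, N3 stuck-at-1, N3 inverted output, N4 stuck-at-0, N4 inverted output, N5 stuck-at-0, N5 inverted output, N6 stuck-at-1, N6 inverted output}.
Test 2 (a=1, b=1, c=1, d=0): fault-free N1=1, N2=0, N3=1, N4=0, N5=0, N6=1, N7=1, N8=1, N9=0 → Y1=1, Y2=0; observed Y1=0, Y2=0. Eliminates N1 stuck-at-0, N1 inverted output, N2 stuck-at-1, N2 inverted output, N3 stuck-at-1, N4 stuck-at-0, N5 stuck-at-0, N6 stuck-at-1.
Test 3 (a=1, b=1, c=1, d=1): fault-free N1=0, N2=1, N3=1, N4=0, N5=0, N6=1, N7=1, N8=1, N9=0 → Y1=1, Y2=0; observed Y1=1, Y2=0. Eliminates N4 inverted output, N5 inverted output, N6 inverted output.
Only N3 inverted output is consistent with every test.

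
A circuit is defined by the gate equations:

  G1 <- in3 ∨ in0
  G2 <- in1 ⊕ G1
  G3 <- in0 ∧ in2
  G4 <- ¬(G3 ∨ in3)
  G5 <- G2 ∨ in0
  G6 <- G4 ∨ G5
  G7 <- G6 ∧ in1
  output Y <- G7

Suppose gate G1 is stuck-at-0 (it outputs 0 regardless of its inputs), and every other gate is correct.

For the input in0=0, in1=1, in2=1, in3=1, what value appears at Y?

1

Propagate with G1 forced: G1=0 [stuck-at-0], G2=1, G3=0, G4=0, G5=1, G6=1, G7=1.
So Y = 1. (Without the fault it would be 0.)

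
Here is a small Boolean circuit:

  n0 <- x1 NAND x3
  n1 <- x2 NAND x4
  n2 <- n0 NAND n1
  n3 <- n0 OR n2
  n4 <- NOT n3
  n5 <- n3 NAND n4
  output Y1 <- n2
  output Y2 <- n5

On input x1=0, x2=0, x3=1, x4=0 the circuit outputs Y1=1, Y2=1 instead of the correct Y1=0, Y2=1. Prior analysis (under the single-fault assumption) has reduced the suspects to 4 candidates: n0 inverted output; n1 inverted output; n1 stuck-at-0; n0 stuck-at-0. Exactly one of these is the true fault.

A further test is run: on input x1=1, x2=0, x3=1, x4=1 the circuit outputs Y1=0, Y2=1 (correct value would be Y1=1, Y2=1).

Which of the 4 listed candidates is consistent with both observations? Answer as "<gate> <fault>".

Evaluate each candidate on input x1=1, x2=0, x3=1, x4=1:
  n0 inverted output: n0=1 [inverted output], n1=1, n2=0, n3=1, n4=0, n5=1 → Y1=0, Y2=1 — matches
  n1 inverted output: n0=0, n1=0 [inverted output], n2=1, n3=1, n4=0, n5=1 → Y1=1, Y2=1 — eliminated
  n1 stuck-at-0: n0=0, n1=0 [stuck-at-0], n2=1, n3=1, n4=0, n5=1 → Y1=1, Y2=1 — eliminated
  n0 stuck-at-0: n0=0 [stuck-at-0], n1=1, n2=1, n3=1, n4=0, n5=1 → Y1=1, Y2=1 — eliminated
Only n0 inverted output reproduces the observed Y1=0, Y2=1.

n0 inverted output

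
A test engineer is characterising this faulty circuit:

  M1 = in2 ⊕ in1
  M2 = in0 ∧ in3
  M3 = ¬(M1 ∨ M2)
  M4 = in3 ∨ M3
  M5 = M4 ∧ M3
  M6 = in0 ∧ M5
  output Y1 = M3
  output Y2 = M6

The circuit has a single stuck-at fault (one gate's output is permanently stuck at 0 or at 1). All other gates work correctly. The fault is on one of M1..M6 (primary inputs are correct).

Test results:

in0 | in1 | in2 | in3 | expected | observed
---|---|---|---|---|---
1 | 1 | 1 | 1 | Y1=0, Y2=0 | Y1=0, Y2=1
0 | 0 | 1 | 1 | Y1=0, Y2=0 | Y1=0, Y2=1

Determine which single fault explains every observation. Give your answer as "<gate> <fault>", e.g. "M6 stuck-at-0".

Fault-free values for test 1 (in0=1, in1=1, in2=1, in3=1): M1=0, M2=1, M3=0, M4=1, M5=0, M6=0, giving Y1=0, Y2=0. Observed Y1=0, Y2=1.
Test 1: faults giving observed Y1=0, Y2=1 are {M5 stuck-at-1, M6 stuck-at-1}.
Test 2 (in0=0, in1=0, in2=1, in3=1): fault-free M1=1, M2=0, M3=0, M4=1, M5=0, M6=0 → Y1=0, Y2=0; observed Y1=0, Y2=1. Eliminates M5 stuck-at-1.
Only M6 stuck-at-1 is consistent with every test.

M6 stuck-at-1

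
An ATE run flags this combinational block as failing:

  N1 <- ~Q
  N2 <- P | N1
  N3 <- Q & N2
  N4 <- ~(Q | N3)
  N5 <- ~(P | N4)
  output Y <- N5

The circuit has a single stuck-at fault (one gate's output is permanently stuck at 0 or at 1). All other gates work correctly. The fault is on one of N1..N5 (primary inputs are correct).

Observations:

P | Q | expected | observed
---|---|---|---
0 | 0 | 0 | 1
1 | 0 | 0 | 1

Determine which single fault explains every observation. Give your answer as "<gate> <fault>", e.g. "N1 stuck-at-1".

Fault-free values for test 1 (P=0, Q=0): N1=1, N2=1, N3=0, N4=1, N5=0, giving Y=0. Observed 1.
Test 1: faults giving observed 1 are {N3 stuck-at-1, N4 stuck-at-0, N5 stuck-at-1}.
Test 2 (P=1, Q=0): fault-free N1=1, N2=1, N3=0, N4=1, N5=0 → 0; observed 1. Eliminates N3 stuck-at-1, N4 stuck-at-0.
Only N5 stuck-at-1 is consistent with every test.

N5 stuck-at-1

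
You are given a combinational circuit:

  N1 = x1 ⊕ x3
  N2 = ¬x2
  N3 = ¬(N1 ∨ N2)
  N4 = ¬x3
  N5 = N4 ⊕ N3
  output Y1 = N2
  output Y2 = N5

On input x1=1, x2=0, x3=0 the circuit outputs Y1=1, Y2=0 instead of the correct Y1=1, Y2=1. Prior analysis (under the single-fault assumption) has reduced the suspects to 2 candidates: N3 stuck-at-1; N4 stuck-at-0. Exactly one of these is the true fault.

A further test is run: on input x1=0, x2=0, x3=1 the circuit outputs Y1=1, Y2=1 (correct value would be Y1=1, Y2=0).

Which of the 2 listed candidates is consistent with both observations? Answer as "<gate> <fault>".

Evaluate each candidate on input x1=0, x2=0, x3=1:
  N3 stuck-at-1: N1=1, N2=1, N3=1 [stuck-at-1], N4=0, N5=1 → Y1=1, Y2=1 — matches
  N4 stuck-at-0: N1=1, N2=1, N3=0, N4=0 [stuck-at-0], N5=0 → Y1=1, Y2=0 — eliminated
Only N3 stuck-at-1 reproduces the observed Y1=1, Y2=1.

N3 stuck-at-1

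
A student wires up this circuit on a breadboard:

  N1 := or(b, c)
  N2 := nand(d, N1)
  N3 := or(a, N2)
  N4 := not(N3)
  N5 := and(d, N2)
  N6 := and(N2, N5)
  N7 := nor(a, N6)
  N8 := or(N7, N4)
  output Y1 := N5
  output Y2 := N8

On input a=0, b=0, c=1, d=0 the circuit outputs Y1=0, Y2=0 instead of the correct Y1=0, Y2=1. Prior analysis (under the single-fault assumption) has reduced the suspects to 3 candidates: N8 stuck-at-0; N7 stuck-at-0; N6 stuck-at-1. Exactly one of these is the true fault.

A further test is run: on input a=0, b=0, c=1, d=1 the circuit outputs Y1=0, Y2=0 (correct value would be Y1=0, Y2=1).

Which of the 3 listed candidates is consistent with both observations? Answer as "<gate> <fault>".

Evaluate each candidate on input a=0, b=0, c=1, d=1:
  N8 stuck-at-0: N1=1, N2=0, N3=0, N4=1, N5=0, N6=0, N7=1, N8=0 [stuck-at-0] → Y1=0, Y2=0 — matches
  N7 stuck-at-0: N1=1, N2=0, N3=0, N4=1, N5=0, N6=0, N7=0 [stuck-at-0], N8=1 → Y1=0, Y2=1 — eliminated
  N6 stuck-at-1: N1=1, N2=0, N3=0, N4=1, N5=0, N6=1 [stuck-at-1], N7=0, N8=1 → Y1=0, Y2=1 — eliminated
Only N8 stuck-at-0 reproduces the observed Y1=0, Y2=0.

N8 stuck-at-0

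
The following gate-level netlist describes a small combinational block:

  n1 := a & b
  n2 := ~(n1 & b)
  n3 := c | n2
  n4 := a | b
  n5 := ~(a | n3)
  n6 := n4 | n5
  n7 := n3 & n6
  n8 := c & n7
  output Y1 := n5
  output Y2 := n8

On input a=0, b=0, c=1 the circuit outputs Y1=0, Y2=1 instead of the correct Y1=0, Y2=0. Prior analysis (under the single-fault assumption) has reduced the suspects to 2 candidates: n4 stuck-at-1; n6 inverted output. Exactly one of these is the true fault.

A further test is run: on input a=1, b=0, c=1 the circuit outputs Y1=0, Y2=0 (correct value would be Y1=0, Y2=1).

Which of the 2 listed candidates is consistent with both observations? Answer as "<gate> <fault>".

n6 inverted output

Evaluate each candidate on input a=1, b=0, c=1:
  n4 stuck-at-1: n1=0, n2=1, n3=1, n4=1 [stuck-at-1], n5=0, n6=1, n7=1, n8=1 → Y1=0, Y2=1 — eliminated
  n6 inverted output: n1=0, n2=1, n3=1, n4=1, n5=0, n6=0 [inverted output], n7=0, n8=0 → Y1=0, Y2=0 — matches
Only n6 inverted output reproduces the observed Y1=0, Y2=0.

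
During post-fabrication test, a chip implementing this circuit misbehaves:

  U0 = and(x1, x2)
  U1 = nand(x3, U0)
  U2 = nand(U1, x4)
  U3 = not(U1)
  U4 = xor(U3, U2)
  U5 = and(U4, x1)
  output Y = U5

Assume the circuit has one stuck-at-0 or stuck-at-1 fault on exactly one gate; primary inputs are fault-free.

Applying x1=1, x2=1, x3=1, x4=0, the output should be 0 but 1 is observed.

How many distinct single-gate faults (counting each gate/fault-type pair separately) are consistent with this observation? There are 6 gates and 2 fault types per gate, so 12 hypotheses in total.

6

Fault-free: U0=1, U1=0, U2=1, U3=1, U4=0, U5=0 → 0. Observed 1.
  U0 stuck-at-0: output 1 ✓
  U0 stuck-at-1: output 0 ✗
  U1 stuck-at-0: output 0 ✗
  U1 stuck-at-1: output 1 ✓
  U2 stuck-at-0: output 1 ✓
  U2 stuck-at-1: output 0 ✗
  U3 stuck-at-0: output 1 ✓
  U3 stuck-at-1: output 0 ✗
  U4 stuck-at-0: output 0 ✗
  U4 stuck-at-1: output 1 ✓
  U5 stuck-at-0: output 0 ✗
  U5 stuck-at-1: output 1 ✓
Consistent faults: {U0 stuck-at-0, U1 stuck-at-1, U2 stuck-at-0, U3 stuck-at-0, U4 stuck-at-1, U5 stuck-at-1} — 6 in all.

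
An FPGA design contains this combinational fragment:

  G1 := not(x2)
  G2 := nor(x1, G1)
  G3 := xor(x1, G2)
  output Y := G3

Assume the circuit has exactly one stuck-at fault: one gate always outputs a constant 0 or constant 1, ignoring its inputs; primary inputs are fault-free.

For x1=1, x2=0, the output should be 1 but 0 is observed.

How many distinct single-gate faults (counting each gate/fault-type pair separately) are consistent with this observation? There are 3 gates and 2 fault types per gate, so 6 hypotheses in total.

2

Fault-free: G1=1, G2=0, G3=1 → 1. Observed 0.
  G1 stuck-at-0: output 1 ✗
  G1 stuck-at-1: output 1 ✗
  G2 stuck-at-0: output 1 ✗
  G2 stuck-at-1: output 0 ✓
  G3 stuck-at-0: output 0 ✓
  G3 stuck-at-1: output 1 ✗
Consistent faults: {G2 stuck-at-1, G3 stuck-at-0} — 2 in all.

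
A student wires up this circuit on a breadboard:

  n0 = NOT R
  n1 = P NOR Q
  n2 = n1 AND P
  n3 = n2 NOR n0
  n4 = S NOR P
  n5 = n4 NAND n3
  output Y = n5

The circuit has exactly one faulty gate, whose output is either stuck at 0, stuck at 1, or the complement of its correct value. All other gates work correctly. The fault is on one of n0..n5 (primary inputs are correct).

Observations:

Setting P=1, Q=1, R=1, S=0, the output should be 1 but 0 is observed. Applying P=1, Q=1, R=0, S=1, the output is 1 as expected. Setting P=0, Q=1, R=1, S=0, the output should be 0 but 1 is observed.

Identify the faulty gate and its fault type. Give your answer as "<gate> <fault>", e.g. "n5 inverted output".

n4 inverted output

Fault-free values for test 1 (P=1, Q=1, R=1, S=0): n0=0, n1=0, n2=0, n3=1, n4=0, n5=1, giving Y=1. Observed 0.
Test 1: faults giving observed 0 are {n4 stuck-at-1, n4 inverted output, n5 stuck-at-0, n5 inverted output}.
Test 2 (P=1, Q=1, R=0, S=1): fault-free n0=1, n1=0, n2=0, n3=0, n4=0, n5=1 → 1; observed 1. Eliminates n5 stuck-at-0, n5 inverted output.
Test 3 (P=0, Q=1, R=1, S=0): fault-free n0=0, n1=0, n2=0, n3=1, n4=1, n5=0 → 0; observed 1. Eliminates n4 stuck-at-1.
Only n4 inverted output is consistent with every test.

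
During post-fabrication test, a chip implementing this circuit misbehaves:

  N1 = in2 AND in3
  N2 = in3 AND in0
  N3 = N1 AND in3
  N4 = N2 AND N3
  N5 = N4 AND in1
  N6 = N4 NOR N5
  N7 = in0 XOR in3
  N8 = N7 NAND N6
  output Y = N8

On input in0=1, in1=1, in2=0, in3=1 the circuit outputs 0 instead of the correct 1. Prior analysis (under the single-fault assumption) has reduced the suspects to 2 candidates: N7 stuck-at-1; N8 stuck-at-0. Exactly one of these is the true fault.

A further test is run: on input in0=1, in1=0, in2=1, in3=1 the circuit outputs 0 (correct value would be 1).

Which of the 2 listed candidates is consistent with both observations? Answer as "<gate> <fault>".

Evaluate each candidate on input in0=1, in1=0, in2=1, in3=1:
  N7 stuck-at-1: N1=1, N2=1, N3=1, N4=1, N5=0, N6=0, N7=1 [stuck-at-1], N8=1 → 1 — eliminated
  N8 stuck-at-0: N1=1, N2=1, N3=1, N4=1, N5=0, N6=0, N7=0, N8=0 [stuck-at-0] → 0 — matches
Only N8 stuck-at-0 reproduces the observed 0.

N8 stuck-at-0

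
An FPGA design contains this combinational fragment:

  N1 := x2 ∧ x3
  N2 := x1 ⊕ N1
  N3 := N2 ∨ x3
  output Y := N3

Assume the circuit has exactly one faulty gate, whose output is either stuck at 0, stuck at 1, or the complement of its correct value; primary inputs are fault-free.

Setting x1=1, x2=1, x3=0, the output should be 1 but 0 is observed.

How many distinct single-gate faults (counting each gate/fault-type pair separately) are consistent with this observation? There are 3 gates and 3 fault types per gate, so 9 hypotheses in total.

6

Fault-free: N1=0, N2=1, N3=1 → 1. Observed 0.
  N1 stuck-at-0: output 1 ✗
  N1 stuck-at-1: output 0 ✓
  N1 inverted output: output 0 ✓
  N2 stuck-at-0: output 0 ✓
  N2 stuck-at-1: output 1 ✗
  N2 inverted output: output 0 ✓
  N3 stuck-at-0: output 0 ✓
  N3 stuck-at-1: output 1 ✗
  N3 inverted output: output 0 ✓
Consistent faults: {N1 stuck-at-1, N1 inverted output, N2 stuck-at-0, N2 inverted output, N3 stuck-at-0, N3 inverted output} — 6 in all.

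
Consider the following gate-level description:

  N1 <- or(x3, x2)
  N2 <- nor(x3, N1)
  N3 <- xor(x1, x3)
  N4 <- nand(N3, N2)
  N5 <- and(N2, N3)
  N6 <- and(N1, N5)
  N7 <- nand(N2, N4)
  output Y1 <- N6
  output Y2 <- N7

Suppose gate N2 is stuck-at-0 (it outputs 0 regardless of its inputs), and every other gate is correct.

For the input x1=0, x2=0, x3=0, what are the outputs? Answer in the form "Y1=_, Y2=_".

Y1=0, Y2=1

Propagate with N2 forced: N1=0, N2=0 [stuck-at-0], N3=0, N4=1, N5=0, N6=0, N7=1.
So the outputs are Y1=0, Y2=1. (Without the fault they would be Y1=0, Y2=0.)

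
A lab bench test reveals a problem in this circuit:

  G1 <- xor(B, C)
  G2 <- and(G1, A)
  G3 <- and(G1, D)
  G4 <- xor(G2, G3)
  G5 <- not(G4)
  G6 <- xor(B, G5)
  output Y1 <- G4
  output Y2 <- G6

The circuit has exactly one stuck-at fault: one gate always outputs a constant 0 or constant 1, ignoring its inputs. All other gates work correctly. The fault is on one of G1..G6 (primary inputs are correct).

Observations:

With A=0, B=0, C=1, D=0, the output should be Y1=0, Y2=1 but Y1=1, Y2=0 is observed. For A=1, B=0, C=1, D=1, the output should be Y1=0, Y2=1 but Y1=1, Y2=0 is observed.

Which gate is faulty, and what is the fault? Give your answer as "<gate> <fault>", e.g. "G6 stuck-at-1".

Fault-free values for test 1 (A=0, B=0, C=1, D=0): G1=1, G2=0, G3=0, G4=0, G5=1, G6=1, giving Y1=0, Y2=1. Observed Y1=1, Y2=0.
Test 1: faults giving observed Y1=1, Y2=0 are {G2 stuck-at-1, G3 stuck-at-1, G4 stuck-at-1}.
Test 2 (A=1, B=0, C=1, D=1): fault-free G1=1, G2=1, G3=1, G4=0, G5=1, G6=1 → Y1=0, Y2=1; observed Y1=1, Y2=0. Eliminates G2 stuck-at-1, G3 stuck-at-1.
Only G4 stuck-at-1 is consistent with every test.

G4 stuck-at-1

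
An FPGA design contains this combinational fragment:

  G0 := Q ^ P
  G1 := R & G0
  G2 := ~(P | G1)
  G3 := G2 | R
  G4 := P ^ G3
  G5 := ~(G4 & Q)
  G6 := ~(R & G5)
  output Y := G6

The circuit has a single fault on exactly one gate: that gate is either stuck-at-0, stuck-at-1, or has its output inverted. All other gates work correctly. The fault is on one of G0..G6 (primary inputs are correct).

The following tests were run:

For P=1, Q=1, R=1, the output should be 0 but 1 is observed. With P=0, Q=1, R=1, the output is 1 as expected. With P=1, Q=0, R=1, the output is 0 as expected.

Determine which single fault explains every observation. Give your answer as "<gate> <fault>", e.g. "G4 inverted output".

G4 stuck-at-1

Fault-free values for test 1 (P=1, Q=1, R=1): G0=0, G1=0, G2=0, G3=1, G4=0, G5=1, G6=0, giving Y=0. Observed 1.
Test 1: faults giving observed 1 are {G3 stuck-at-0, G3 inverted output, G4 stuck-at-1, G4 inverted output, G5 stuck-at-0, G5 inverted output, G6 stuck-at-1, G6 inverted output}.
Test 2 (P=0, Q=1, R=1): fault-free G0=1, G1=1, G2=0, G3=1, G4=1, G5=0, G6=1 → 1; observed 1. Eliminates G3 stuck-at-0, G3 inverted output, G4 inverted output, G5 inverted output, G6 inverted output.
Test 3 (P=1, Q=0, R=1): fault-free G0=1, G1=1, G2=0, G3=1, G4=0, G5=1, G6=0 → 0; observed 0. Eliminates G5 stuck-at-0, G6 stuck-at-1.
Only G4 stuck-at-1 is consistent with every test.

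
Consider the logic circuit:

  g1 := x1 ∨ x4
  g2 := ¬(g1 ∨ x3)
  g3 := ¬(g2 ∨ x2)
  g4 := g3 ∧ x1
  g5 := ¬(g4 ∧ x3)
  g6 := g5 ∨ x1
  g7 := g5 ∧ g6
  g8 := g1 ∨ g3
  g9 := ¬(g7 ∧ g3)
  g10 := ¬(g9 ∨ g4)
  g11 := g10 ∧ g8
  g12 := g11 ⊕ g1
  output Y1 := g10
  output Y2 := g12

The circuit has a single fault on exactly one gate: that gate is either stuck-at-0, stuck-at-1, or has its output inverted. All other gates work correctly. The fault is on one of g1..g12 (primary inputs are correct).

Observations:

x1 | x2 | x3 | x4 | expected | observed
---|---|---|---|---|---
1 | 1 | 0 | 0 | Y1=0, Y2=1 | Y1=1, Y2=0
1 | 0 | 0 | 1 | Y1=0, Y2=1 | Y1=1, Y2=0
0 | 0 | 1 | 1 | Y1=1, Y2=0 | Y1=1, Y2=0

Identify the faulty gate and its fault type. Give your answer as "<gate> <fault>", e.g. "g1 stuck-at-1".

Fault-free values for test 1 (x1=1, x2=1, x3=0, x4=0): g1=1, g2=0, g3=0, g4=0, g5=1, g6=1, g7=1, g8=1, g9=1, g10=0, g11=0, g12=1, giving Y1=0, Y2=1. Observed Y1=1, Y2=0.
Test 1: faults giving observed Y1=1, Y2=0 are {g9 stuck-at-0, g9 inverted output, g10 stuck-at-1, g10 inverted output}.
Test 2 (x1=1, x2=0, x3=0, x4=1): fault-free g1=1, g2=0, g3=1, g4=1, g5=1, g6=1, g7=1, g8=1, g9=0, g10=0, g11=0, g12=1 → Y1=0, Y2=1; observed Y1=1, Y2=0. Eliminates g9 stuck-at-0, g9 inverted output.
Test 3 (x1=0, x2=0, x3=1, x4=1): fault-free g1=1, g2=0, g3=1, g4=0, g5=1, g6=1, g7=1, g8=1, g9=0, g10=1, g11=1, g12=0 → Y1=1, Y2=0; observed Y1=1, Y2=0. Eliminates g10 inverted output.
Only g10 stuck-at-1 is consistent with every test.

g10 stuck-at-1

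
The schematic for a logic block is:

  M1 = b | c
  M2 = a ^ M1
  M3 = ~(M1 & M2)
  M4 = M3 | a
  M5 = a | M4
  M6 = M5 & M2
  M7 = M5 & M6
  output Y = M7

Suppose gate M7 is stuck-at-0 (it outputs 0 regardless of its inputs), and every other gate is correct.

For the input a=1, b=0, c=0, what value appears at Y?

0

Propagate with M7 forced: M1=0, M2=1, M3=1, M4=1, M5=1, M6=1, M7=0 [stuck-at-0].
So Y = 0. (Without the fault it would be 1.)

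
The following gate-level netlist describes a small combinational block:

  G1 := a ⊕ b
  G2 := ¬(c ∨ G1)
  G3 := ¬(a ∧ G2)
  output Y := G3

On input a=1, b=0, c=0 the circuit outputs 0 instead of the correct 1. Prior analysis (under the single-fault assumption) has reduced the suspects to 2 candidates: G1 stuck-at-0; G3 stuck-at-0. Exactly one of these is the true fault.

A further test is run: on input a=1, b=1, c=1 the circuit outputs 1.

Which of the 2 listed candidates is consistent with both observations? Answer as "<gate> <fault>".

Evaluate each candidate on input a=1, b=1, c=1:
  G1 stuck-at-0: G1=0 [stuck-at-0], G2=0, G3=1 → 1 — matches
  G3 stuck-at-0: G1=0, G2=0, G3=0 [stuck-at-0] → 0 — eliminated
Only G1 stuck-at-0 reproduces the observed 1.

G1 stuck-at-0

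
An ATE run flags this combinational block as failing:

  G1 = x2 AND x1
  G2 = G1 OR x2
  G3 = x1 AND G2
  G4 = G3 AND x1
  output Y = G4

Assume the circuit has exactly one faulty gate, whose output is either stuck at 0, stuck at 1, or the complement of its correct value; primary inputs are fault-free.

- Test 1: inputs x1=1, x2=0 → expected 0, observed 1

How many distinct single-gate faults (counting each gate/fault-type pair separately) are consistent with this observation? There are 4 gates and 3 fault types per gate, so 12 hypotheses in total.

8

Fault-free: G1=0, G2=0, G3=0, G4=0 → 0. Observed 1.
  G1 stuck-at-0: output 0 ✗
  G1 stuck-at-1: output 1 ✓
  G1 inverted output: output 1 ✓
  G2 stuck-at-0: output 0 ✗
  G2 stuck-at-1: output 1 ✓
  G2 inverted output: output 1 ✓
  G3 stuck-at-0: output 0 ✗
  G3 stuck-at-1: output 1 ✓
  G3 inverted output: output 1 ✓
  G4 stuck-at-0: output 0 ✗
  G4 stuck-at-1: output 1 ✓
  G4 inverted output: output 1 ✓
Consistent faults: {G1 stuck-at-1, G1 inverted output, G2 stuck-at-1, G2 inverted output, G3 stuck-at-1, G3 inverted output, G4 stuck-at-1, G4 inverted output} — 8 in all.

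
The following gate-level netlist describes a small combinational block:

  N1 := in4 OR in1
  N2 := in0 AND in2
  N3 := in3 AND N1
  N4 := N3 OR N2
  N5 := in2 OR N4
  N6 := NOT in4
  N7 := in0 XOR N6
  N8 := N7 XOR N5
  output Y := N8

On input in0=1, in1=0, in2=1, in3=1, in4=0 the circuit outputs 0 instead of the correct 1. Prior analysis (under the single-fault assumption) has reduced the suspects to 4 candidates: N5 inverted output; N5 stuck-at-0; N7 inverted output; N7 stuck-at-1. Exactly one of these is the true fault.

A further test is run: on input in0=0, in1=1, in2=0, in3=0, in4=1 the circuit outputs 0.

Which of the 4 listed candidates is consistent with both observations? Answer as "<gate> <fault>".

N5 stuck-at-0

Evaluate each candidate on input in0=0, in1=1, in2=0, in3=0, in4=1:
  N5 inverted output: N1=1, N2=0, N3=0, N4=0, N5=1 [inverted output], N6=0, N7=0, N8=1 → 1 — eliminated
  N5 stuck-at-0: N1=1, N2=0, N3=0, N4=0, N5=0 [stuck-at-0], N6=0, N7=0, N8=0 → 0 — matches
  N7 inverted output: N1=1, N2=0, N3=0, N4=0, N5=0, N6=0, N7=1 [inverted output], N8=1 → 1 — eliminated
  N7 stuck-at-1: N1=1, N2=0, N3=0, N4=0, N5=0, N6=0, N7=1 [stuck-at-1], N8=1 → 1 — eliminated
Only N5 stuck-at-0 reproduces the observed 0.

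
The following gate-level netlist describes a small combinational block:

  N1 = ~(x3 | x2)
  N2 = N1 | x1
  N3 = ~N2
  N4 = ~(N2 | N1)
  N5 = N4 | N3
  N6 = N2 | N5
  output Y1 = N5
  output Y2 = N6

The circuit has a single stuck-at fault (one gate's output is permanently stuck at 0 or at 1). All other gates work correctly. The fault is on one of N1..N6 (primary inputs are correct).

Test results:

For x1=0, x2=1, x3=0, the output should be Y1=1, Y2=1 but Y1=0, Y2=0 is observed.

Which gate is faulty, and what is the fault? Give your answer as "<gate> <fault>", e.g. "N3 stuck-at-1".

Fault-free values for test 1 (x1=0, x2=1, x3=0): N1=0, N2=0, N3=1, N4=1, N5=1, N6=1, giving Y1=1, Y2=1. Observed Y1=0, Y2=0.
Test 1: faults giving observed Y1=0, Y2=0 are {N5 stuck-at-0}.
Only N5 stuck-at-0 is consistent with every test.

N5 stuck-at-0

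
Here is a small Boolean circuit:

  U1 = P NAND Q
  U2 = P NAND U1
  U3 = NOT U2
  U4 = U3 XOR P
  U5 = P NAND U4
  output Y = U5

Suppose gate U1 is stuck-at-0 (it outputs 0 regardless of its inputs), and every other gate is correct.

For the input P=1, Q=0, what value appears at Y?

Propagate with U1 forced: U1=0 [stuck-at-0], U2=1, U3=0, U4=1, U5=0.
So Y = 0. (Without the fault it would be 1.)

0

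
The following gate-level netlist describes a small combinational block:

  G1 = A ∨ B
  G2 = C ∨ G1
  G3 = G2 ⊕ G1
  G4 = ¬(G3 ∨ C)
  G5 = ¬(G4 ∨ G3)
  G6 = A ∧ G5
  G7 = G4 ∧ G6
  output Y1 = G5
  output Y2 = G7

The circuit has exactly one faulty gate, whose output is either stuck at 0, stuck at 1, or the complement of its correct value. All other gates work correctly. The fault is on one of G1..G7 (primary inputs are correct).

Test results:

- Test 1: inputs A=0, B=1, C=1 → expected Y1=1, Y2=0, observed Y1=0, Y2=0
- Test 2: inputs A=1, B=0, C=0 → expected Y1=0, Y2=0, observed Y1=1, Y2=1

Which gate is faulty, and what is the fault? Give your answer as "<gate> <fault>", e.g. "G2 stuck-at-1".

G5 inverted output

Fault-free values for test 1 (A=0, B=1, C=1): G1=1, G2=1, G3=0, G4=0, G5=1, G6=0, G7=0, giving Y1=1, Y2=0. Observed Y1=0, Y2=0.
Test 1: faults giving observed Y1=0, Y2=0 are {G1 stuck-at-0, G1 inverted output, G2 stuck-at-0, G2 inverted output, G3 stuck-at-1, G3 inverted output, G4 stuck-at-1, G4 inverted output, G5 stuck-at-0, G5 inverted output}.
Test 2 (A=1, B=0, C=0): fault-free G1=1, G2=1, G3=0, G4=1, G5=0, G6=0, G7=0 → Y1=0, Y2=0; observed Y1=1, Y2=1. Eliminates G1 stuck-at-0, G1 inverted output, G2 stuck-at-0, G2 inverted output, G3 stuck-at-1, G3 inverted output, G4 stuck-at-1, G4 inverted output, G5 stuck-at-0.
Only G5 inverted output is consistent with every test.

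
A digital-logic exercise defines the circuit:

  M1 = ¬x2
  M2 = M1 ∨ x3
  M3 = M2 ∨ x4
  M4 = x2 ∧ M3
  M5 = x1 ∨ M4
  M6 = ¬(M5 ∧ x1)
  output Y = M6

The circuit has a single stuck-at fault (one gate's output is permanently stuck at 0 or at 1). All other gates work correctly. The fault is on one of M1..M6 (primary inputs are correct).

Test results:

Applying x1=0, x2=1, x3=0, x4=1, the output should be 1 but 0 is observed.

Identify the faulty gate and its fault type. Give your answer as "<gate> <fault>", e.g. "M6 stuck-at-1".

M6 stuck-at-0

Fault-free values for test 1 (x1=0, x2=1, x3=0, x4=1): M1=0, M2=0, M3=1, M4=1, M5=1, M6=1, giving Y=1. Observed 0.
Test 1: faults giving observed 0 are {M6 stuck-at-0}.
Only M6 stuck-at-0 is consistent with every test.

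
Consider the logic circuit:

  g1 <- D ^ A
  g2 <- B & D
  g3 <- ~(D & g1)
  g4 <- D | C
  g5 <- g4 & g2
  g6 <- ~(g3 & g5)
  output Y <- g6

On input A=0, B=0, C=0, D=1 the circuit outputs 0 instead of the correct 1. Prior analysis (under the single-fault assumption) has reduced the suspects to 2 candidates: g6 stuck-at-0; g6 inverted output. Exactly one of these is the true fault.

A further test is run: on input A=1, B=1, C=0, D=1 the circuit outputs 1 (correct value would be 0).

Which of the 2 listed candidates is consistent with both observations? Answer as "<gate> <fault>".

Evaluate each candidate on input A=1, B=1, C=0, D=1:
  g6 stuck-at-0: g1=0, g2=1, g3=1, g4=1, g5=1, g6=0 [stuck-at-0] → 0 — eliminated
  g6 inverted output: g1=0, g2=1, g3=1, g4=1, g5=1, g6=1 [inverted output] → 1 — matches
Only g6 inverted output reproduces the observed 1.

g6 inverted output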